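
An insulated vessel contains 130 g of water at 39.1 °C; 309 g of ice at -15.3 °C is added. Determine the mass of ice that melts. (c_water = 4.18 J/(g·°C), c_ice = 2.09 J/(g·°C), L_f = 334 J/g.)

m_melted ≈ 34 g

Water can give up m c ΔT = 130×4.18×39.1 = 21247 J before reaching 0 °C.
Of that, 309×2.09×15.3 = 9880.9 J goes to bring the ice to 0 °C, leaving 11366 J.
Fully melting the ice requires m_ice L_f = 309×334 = 103206 J.
That's not enough to melt it all — equilibrium is at 0 °C with ice remaining.
Mass melted = 11366/334 ≈ 34.03 g.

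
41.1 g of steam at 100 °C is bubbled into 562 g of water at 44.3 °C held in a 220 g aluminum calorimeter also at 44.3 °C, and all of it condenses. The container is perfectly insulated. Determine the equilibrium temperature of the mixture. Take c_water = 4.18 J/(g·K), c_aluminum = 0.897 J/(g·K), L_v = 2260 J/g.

T_f ≈ 82.0 °C

Taking heat into each body as positive, Σ m c ΔT = 0:
steam→water at 100 °C releases m L_v = 41.1×2260 = 92886; condensed water 100 °C→T: 171.8(T − 100); original water: 2349.2(T − 44.3); aluminum cup: 220×0.897×(T − 44.3) = 197.34(T − 44.3)
2718.3 T = 92886 + 17180 + 112810 = 222876
T ≈ 81.99 °C — below 100 °C, confirming all the steam condensed.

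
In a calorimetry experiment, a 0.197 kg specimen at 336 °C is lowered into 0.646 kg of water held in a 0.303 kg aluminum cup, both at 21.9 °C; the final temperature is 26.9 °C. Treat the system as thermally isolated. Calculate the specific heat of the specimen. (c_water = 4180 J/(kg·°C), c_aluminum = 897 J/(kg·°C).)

Net heat exchanged in the isolated system is zero:
0.197·c·(26.9 − 336) + 0.646·4180·(26.9 − 21.9) + 0.303·897·(26.9 − 21.9) = 0
-60.89 c = -14860
c = -14860/-60.89 ≈ 244 J/(kg·°C)

c ≈ 244 J/(kg·°C)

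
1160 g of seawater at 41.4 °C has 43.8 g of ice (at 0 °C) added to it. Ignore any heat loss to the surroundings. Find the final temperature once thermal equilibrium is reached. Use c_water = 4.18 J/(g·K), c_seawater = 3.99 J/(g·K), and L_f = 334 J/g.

T_f ≈ 36.8 °C

Energy balance with sensible and latent terms:
latent heat to melt: 43.8·334 = 14629; warm the meltwater: 183.08 T; seawater: 4628.4(T − 41.4)
4811.5 T = 191616 − 14629 = 176987
T ≈ 36.78 °C (positive, so assuming full melt was valid).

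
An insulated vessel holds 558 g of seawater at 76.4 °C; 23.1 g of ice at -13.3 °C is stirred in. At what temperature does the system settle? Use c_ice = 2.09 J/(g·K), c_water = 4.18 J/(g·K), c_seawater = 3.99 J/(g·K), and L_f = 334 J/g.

Conservation of energy gives ΣQ = 0:
warm ice to 0 °C: 23.1·2.09·(0 − (-13.3)) = 642.11; melt ice: 23.1·334 = 7715.4; meltwater 0→T: 23.1·4.18·T = 96.56 T; seawater: 2226.4(T − 76.4)
2323 T = 170098 − 8357.5 = 161741
T ≈ 69.63 °C. Since T > 0 °C, the all-ice-melts assumption holds.

T_f ≈ 69.6 °C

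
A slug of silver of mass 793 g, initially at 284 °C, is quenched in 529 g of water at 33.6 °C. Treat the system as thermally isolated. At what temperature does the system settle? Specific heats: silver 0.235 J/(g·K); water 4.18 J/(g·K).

T_f ≈ 53.1 °C

Energy conservation, ΣQ = 0:
793·0.235·(T − 284) + 529·4.18·(T − 33.6) = 0
186.35(T − 284) + 2211.2(T − 33.6) = 0
2397.6 T = 127222
T = 127222 / 2397.6 = 53.1 °C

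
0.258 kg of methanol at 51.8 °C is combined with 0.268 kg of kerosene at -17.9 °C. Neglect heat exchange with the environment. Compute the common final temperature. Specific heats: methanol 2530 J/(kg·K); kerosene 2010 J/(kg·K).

T_f ≈ 20.3 °C

T_f = Σ m_i c_i T_i / Σ m_i c_i:
T_f = (652.74×51.8 + 538.68×(-17.9)) / (652.74 + 538.68)
    = 24170 / 1191.4 ≈ 20.29 °C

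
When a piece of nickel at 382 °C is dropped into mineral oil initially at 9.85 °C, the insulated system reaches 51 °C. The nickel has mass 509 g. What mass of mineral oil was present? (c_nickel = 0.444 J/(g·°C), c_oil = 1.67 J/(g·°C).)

Energy conservation, ΣQ = 0:
509×0.444×(51 − 382) + m×1.67×(51 − 9.85) = 0
68.72 m = 74805
m = 74805/68.72 ≈ 1089 g

m ≈ 1090 g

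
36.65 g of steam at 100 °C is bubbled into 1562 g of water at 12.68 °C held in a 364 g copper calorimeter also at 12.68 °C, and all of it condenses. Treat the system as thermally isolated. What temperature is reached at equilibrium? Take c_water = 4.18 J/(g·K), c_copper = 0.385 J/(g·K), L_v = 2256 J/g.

Energy conservation, ΣQ = 0:
condense steam: −36.65·2256 = −82682; condensed water 100 °C→T: 153.2(T − 100); water warms: 1562·4.18·(T − 12.68) = 6529.2(T − 12.68); cup: 140.14(T − 12.68)
6822.5 T = 82682 + 15320 + 84567 = 182569
T ≈ 26.76 °C — below 100 °C, confirming all the steam condensed.

T_f ≈ 26.8 °C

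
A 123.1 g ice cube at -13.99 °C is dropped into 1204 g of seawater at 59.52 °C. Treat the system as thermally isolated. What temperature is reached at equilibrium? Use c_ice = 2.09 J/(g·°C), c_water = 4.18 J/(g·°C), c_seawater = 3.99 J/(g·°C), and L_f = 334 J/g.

T_f ≈ 45.4 °C

Sum of m c ΔT and latent-heat terms is zero:
warm ice to 0 °C: 123.1·2.09·(0 − (-13.99)) = 3599.3; latent heat to melt: 123.1·334 = 41115; meltwater 0→T: 123.1·4.18·T = 514.56 T; seawater: 4804(T − 59.52)
5318.5 T = 285932 − 44715 = 241217
T ≈ 45.35 °C — above 0 °C, consistent with complete melting.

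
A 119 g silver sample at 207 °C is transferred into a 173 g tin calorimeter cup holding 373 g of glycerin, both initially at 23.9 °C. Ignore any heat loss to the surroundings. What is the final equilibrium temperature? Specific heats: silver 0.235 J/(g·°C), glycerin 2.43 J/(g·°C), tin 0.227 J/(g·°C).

T_f ≈ 29.2 °C

T_f is the heat-capacity-weighted average of the initial temperatures:
T_f = (27.96*207 + 906.39*23.9 + 39.27*23.9) / (27.96 + 906.39 + 39.27)
    = 28390 / 973.63 ≈ 29.16 °C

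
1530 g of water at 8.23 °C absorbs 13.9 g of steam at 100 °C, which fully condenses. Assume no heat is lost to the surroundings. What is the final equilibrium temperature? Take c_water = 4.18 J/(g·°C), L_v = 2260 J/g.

T_f ≈ 13.9 °C

Energy balance with sensible and latent terms:
steam→water at 100 °C releases m L_v = 13.9×2260 = 31414; condensate cools 100→T: 13.9×4.18×(T − 100) = 58.1(T − 100); original water: 6395.4(T − 8.23)
6453.5 T = 31414 + 5810.2 + 52634 = 89858
T ≈ 13.92 °C (< 100 °C, so full condensation is consistent).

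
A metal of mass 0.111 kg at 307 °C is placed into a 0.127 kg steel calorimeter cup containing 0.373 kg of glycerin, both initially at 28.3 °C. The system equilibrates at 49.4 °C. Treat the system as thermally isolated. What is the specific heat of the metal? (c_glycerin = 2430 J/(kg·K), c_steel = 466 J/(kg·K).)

Conservation of energy gives ΣQ = 0:
0.111×c×(49.4 − 307) + 0.373×2430×(49.4 − 28.3) + 0.127×466×(49.4 − 28.3) = 0
-28.59 c = -20374
c = -20374/-28.59 ≈ 712.5 J/(kg·K)

c ≈ 713 J/(kg·K)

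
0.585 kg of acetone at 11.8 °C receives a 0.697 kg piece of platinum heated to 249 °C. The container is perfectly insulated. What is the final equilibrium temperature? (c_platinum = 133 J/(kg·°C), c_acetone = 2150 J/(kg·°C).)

T_f ≈ 28.1 °C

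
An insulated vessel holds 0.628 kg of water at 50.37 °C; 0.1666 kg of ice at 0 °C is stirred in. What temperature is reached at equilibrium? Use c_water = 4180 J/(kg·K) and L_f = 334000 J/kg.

T_f ≈ 23.1 °C

Energy conservation, ΣQ = 0:
latent heat to melt: 0.1666·334000 = 55644; meltwater 0→T: 0.1666·4180·T = 696.39 T; water cools: 0.628·4180·(T − 50.37) = 2625(T − 50.37)
3321.4 T = 132223 − 55644 = 76579
T ≈ 23.06 °C — above 0 °C, consistent with complete melting.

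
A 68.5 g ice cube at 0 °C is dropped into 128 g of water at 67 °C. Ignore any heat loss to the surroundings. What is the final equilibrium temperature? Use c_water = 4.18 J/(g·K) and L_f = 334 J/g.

T_f ≈ 15.8 °C

Energy conservation, ΣQ = 0:
melt ice: 68.5×334 = 22879
  meltwater 0→T: 68.5×4.18×T = 286.33 T
  water cools: 128×4.18×(T − 67) = 535.04(T − 67)
821.37 T = 35848 − 22879 = 12969
T ≈ 15.79 °C — above 0 °C, consistent with complete melting.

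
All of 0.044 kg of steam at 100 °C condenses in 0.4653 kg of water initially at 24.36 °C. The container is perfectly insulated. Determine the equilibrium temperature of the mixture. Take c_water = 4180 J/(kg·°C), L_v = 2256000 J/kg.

Let T be the final temperature. ΣQ_i = 0:
condense steam: −0.044·2256000 = −99264; condensate cools 100→T: 0.044·4180·(T − 100) = 183.92(T − 100); water warms: 0.4653·4180·(T − 24.36) = 1945(T − 24.36)
2128.9 T = 99264 + 18392 + 47379 = 165035
T ≈ 77.52 °C, under the boiling point, so the assumption holds.

T_f ≈ 77.5 °C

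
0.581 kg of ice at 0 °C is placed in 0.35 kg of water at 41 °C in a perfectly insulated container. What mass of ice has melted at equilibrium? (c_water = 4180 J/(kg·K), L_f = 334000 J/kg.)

m_melted ≈ 0.18 kg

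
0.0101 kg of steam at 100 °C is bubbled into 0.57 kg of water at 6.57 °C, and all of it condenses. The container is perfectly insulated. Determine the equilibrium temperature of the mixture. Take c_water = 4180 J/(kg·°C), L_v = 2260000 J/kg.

T_f ≈ 17.6 °C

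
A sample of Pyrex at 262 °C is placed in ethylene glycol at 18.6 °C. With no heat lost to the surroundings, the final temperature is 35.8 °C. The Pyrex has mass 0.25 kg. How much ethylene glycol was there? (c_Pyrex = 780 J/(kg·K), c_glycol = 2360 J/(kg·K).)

m ≈ 1.09 kg

Taking heat into each body as positive, Σ m c ΔT = 0:
0.25·780·(35.8 − 262) + m·2360·(35.8 − 18.6) = 0
40592 m = 44109
m = 44109/40592 ≈ 1.087 kg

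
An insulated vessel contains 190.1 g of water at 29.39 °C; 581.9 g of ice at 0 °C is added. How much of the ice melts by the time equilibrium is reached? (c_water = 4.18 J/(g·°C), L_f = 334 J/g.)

m_melted ≈ 69.9 g

Cooling the water to 0 °C releases 190.1×4.18×29.39 = 23354 J.
Melting all 581.9 g of ice would need 581.9×334 = 194355 J.
Since 23354 < 194355 J, not all the ice melts; equilibrium is at 0 °C.
m_melt = 23354 / L_f = 69.92 g.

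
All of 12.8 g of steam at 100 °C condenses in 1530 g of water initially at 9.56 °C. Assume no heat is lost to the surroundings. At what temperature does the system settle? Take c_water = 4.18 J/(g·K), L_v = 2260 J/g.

T_f ≈ 14.8 °C

Taking heat into each body as positive, Σ m c ΔT = 0:
latent heat released on condensation: 12.8·2260 = 28928
  condensed water 100 °C→T: 53.5(T − 100)
  water warms: 1530·4.18·(T − 9.56) = 6395.4(T − 9.56)
6448.9 T = 28928 + 5350.4 + 61140 = 95418
T ≈ 14.80 °C — below 100 °C, confirming all the steam condensed.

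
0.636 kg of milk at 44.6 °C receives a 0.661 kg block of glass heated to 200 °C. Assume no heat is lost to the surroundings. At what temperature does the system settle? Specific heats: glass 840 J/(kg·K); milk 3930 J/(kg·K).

T_f ≈ 72.8 °C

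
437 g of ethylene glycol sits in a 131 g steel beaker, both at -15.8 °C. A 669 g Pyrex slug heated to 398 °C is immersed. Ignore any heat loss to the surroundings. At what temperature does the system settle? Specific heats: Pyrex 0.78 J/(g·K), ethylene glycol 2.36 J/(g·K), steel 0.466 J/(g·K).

With ΣQ=0 the equilibrium temperature is the m·c-weighted mean:
T_f = (521.82*398 + 1031.3*(-15.8) + 61.05*(-15.8)) / (521.82 + 1031.3 + 61.05)
    = 190425 / 1614.2 ≈ 117.97 °C

T_f ≈ 118.0 °C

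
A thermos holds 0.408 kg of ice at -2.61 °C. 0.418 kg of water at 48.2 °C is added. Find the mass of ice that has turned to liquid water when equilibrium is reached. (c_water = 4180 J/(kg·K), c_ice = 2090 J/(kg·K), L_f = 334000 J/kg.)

Water can give up m c ΔT = 0.418·4180·48.2 = 84217 J before reaching 0 °C.
Of that, 0.408·2090·2.61 = 2225.6 J goes to bring the ice to 0 °C, leaving 81991 J.
Melting all 0.408 kg of ice would need 0.408·334000 = 136272 J.
Since 81991 < 136272 J, not all the ice melts; equilibrium is at 0 °C.
m_melt = 81991 / L_f = 0.2455 kg.

m_melted ≈ 0.245 kg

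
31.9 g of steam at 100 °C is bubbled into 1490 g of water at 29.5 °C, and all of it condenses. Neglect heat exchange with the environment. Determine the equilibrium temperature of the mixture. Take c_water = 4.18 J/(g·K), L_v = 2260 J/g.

Setting the total heat transfer to zero:
latent heat released on condensation: 31.9×2260 = 72094; condensed water 100 °C→T: 133.34(T − 100); original water: 6228.2(T − 29.5)
6361.5 T = 72094 + 13334 + 183732 = 269160
T ≈ 42.31 °C, under the boiling point, so the assumption holds.

T_f ≈ 42.3 °C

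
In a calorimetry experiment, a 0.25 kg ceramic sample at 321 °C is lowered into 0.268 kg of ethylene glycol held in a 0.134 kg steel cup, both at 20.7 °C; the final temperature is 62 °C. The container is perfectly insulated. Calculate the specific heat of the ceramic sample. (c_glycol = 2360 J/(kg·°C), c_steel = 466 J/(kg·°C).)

c ≈ 443 J/(kg·°C)

Energy conservation, ΣQ = 0:
0.25×c×(62 − 321) + 0.268×2360×(62 − 20.7) + 0.134×466×(62 − 20.7) = 0
-64.75 c = -28700
c = -28700/-64.75 ≈ 443.2 J/(kg·°C)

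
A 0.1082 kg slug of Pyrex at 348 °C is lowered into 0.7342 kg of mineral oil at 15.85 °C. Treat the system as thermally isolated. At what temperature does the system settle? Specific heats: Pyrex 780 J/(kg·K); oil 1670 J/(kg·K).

T_f = Σ m_i c_i T_i / Σ m_i c_i:
T_f = (84.4*348 + 1226.1*15.85) / (84.4 + 1226.1)
    = 48804 / 1310.5 ≈ 37.24 °C

T_f ≈ 37.2 °C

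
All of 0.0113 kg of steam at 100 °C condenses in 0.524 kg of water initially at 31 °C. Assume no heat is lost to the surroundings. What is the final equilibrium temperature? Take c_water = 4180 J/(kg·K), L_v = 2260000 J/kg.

T_f ≈ 43.9 °C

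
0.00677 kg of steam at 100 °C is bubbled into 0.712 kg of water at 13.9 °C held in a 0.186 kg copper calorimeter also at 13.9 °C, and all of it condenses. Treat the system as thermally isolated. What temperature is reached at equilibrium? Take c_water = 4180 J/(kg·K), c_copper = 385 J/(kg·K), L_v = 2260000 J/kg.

T_f ≈ 19.7 °C

Energy balance with sensible and latent terms:
steam→water at 100 °C releases m L_v = 0.00677×2260000 = 15300; condensed water 100 °C→T: 28.3(T − 100); water warms: 0.712×4180×(T − 13.9) = 2976.2(T − 13.9); copper cup: 0.186×385×(T − 13.9) = 71.61(T − 13.9)
3076.1 T = 15300 + 2829.9 + 42364 = 60494
T ≈ 19.67 °C, under the boiling point, so the assumption holds.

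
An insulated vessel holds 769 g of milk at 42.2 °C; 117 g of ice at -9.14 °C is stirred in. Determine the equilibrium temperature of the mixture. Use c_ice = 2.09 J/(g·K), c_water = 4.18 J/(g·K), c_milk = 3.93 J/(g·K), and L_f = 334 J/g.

Let T be the final temperature. ΣQ_i = 0:
ice -9.14→0 °C: 117×2.09×9.14 = 2235; fusion: m_ice L_f = 117×334 = 39078; meltwater 0→T: 117×4.18×T = 489.06 T; milk: 3022.2(T − 42.2)
3511.2 T = 127536 − 41313 = 86223
T ≈ 24.56 °C. Since T > 0 °C, the all-ice-melts assumption holds.

T_f ≈ 24.6 °C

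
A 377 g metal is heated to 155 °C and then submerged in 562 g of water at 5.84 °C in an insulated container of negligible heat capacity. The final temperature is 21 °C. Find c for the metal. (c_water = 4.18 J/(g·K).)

c ≈ 0.705 J/(g·K)

Net heat exchanged in the isolated system is zero:
377×c×(21 − 155) + 562×4.18×(21 − 5.84) = 0
-50518 c = -35613
c = -35613/-50518 ≈ 0.705 J/(g·K)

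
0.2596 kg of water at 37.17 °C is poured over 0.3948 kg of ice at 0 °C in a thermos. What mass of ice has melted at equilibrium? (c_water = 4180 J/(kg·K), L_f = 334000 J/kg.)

m_melted ≈ 0.121 kg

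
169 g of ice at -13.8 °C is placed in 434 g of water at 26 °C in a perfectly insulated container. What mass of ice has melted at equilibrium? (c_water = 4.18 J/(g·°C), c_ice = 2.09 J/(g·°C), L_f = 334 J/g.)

Cooling the water to 0 °C releases 434·4.18·26 = 47167 J.
Of that, 169·2.09·13.8 = 4874.3 J goes to bring the ice to 0 °C, leaving 42293 J.
Fully melting the ice requires m_ice L_f = 169·334 = 56446 J.
That's not enough to melt it all — equilibrium is at 0 °C with ice remaining.
Mass melted = 42293/334 ≈ 126.6 g.

m_melted ≈ 127 g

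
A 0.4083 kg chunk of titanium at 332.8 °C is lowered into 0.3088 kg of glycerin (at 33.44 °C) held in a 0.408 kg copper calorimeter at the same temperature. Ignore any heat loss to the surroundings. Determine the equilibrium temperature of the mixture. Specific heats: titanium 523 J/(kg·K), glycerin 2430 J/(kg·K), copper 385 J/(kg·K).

T_f ≈ 90.5 °C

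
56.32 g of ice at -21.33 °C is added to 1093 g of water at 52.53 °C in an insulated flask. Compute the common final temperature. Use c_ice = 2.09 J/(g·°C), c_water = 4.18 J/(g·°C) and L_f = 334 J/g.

T_f ≈ 45.5 °C

Setting the total heat transfer to zero:
warm ice to 0 °C: 56.32·2.09·(0 − (-21.33)) = 2510.7
  latent heat to melt: 56.32·334 = 18811
  meltwater 0→T: 56.32·4.18·T = 235.42 T
  water: 4568.7(T − 52.53)
4804.2 T = 239996 − 21322 = 218674
T ≈ 45.52 °C — above 0 °C, consistent with complete melting.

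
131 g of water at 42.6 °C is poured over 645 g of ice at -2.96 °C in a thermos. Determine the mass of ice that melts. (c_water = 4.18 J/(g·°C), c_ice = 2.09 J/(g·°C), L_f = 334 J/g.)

Cooling the water to 0 °C releases 131×4.18×42.6 = 23327 J.
Warming the ice to 0 °C takes 645×2.09×2.96 = 3990.2 J, leaving 19337 J for melting.
Melting all 645 g of ice would need 645×334 = 215430 J.
Since 19337 < 215430 J, not all the ice melts; equilibrium is at 0 °C.
m_melt = 19337 / L_f = 57.89 g.

m_melted ≈ 57.9 g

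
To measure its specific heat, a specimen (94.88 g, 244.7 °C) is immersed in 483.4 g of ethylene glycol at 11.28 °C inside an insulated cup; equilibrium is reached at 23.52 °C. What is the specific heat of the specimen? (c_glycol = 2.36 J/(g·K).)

c ≈ 0.665 J/(g·K)

Taking heat into each body as positive, Σ m c ΔT = 0:
94.88×c×(23.52 − 244.7) + 483.4×2.36×(23.52 − 11.28) = 0
-20986 c = -13964
c = -13964/-20986 ≈ 0.6654 J/(g·K)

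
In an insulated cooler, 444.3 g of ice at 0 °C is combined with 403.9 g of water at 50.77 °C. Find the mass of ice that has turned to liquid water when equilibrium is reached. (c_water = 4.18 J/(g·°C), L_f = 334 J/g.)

m_melted ≈ 257 g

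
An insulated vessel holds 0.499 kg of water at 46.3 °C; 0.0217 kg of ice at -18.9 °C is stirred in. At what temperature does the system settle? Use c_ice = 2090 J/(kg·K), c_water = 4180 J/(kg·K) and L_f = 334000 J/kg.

T_f ≈ 40.6 °C

Heat gained plus heat lost sum to zero:
warm ice to 0 °C: 0.0217·2090·(0 − (-18.9)) = 857.17
  fusion: m_ice L_f = 0.0217·334000 = 7247.8
  meltwater 0→T: 0.0217·4180·T = 90.71 T
  water: 2085.8(T − 46.3)
2176.5 T = 96573 − 8105 = 88468
T ≈ 40.65 °C. Since T > 0 °C, the all-ice-melts assumption holds.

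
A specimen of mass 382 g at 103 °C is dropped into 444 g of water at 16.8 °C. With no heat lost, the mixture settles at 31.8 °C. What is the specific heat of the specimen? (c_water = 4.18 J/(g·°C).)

c ≈ 1.02 J/(g·°C)

Heat lost by the specimen = heat gained by the water:
382·c·(103 − 31.8) = 444·4.18·(31.8 − 16.8)
27198 c = 27839  ⇒  c ≈ 1.024 J/(g·°C)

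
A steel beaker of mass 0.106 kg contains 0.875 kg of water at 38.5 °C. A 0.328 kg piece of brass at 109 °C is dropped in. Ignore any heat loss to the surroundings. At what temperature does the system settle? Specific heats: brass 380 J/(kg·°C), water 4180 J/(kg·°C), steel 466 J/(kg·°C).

T_f ≈ 40.8 °C

Net heat exchanged in the isolated system is zero:
0.328*380*(T − 109) + 0.875*4180*(T − 38.5) + 0.106*466*(T − 38.5) = 0
(124.64 + 3657.5 + 49.4) T = 124.64*109 + 3657.5*38.5 + 49.4*38.5
T = 156301 / 3831.5 = 40.8 °C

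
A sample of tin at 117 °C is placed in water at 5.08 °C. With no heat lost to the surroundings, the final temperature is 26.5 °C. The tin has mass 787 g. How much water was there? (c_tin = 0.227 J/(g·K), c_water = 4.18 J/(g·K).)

m ≈ 181 g

Let T be the final temperature. ΣQ_i = 0:
787·0.227·(26.5 − 117) + m·4.18·(26.5 − 5.08) = 0
89.54 m = 16168
m = 16168/89.54 ≈ 180.6 g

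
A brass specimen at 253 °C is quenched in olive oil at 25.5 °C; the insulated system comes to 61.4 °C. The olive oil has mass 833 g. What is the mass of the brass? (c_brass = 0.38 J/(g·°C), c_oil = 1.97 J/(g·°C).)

m ≈ 809 g

Let T be the final temperature. ΣQ_i = 0:
m×0.38×(61.4 − 253) + 833×1.97×(61.4 − 25.5) = 0
-72.81 m = -58912
m = -58912/-72.81 ≈ 809.1 g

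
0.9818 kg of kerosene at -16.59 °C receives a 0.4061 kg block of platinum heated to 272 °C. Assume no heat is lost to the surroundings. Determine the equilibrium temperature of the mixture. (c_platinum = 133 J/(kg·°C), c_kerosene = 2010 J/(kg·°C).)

Let T be the final temperature. ΣQ_i = 0:
0.4061×133×(T − 272) + 0.9818×2010×(T − (-16.59)) = 0
(54.01 + 1973.4) T = 54.01×272 + 1973.4×(-16.59)
T ≈ -8.90 °C

T_f ≈ -8.9 °C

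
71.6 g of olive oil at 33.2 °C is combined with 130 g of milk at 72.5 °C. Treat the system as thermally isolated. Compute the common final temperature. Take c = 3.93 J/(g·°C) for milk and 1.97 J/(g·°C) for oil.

T_f ≈ 64.0 °C

Set heat shed by the hot body equal to heat absorbed by the cold body:
130·3.93·(72.5 − T) = 71.6·1.97·(T − 33.2)
510.9(72.5 − T) = 141.05(T − 33.2)
651.95 T = 41723  ⇒  T ≈ 64.00 °C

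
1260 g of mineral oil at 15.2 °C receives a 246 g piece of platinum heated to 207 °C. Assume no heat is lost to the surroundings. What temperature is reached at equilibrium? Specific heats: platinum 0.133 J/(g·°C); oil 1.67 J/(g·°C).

T_f ≈ 18.1 °C

T_f is the heat-capacity-weighted average of the initial temperatures:
T_f = (32.72·207 + 2104.2·15.2) / (32.72 + 2104.2)
    = 38756 / 2136.9 ≈ 18.14 °C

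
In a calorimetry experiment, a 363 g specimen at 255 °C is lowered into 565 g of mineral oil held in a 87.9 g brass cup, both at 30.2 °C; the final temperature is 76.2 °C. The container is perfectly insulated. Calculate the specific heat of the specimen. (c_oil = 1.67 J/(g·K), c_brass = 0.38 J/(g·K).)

Conservation of energy gives ΣQ = 0:
363×c×(76.2 − 255) + 565×1.67×(76.2 − 30.2) + 87.9×0.38×(76.2 − 30.2) = 0
-64904 c = -44940
c = -44940/-64904 ≈ 0.6924 J/(g·K)

c ≈ 0.692 J/(g·K)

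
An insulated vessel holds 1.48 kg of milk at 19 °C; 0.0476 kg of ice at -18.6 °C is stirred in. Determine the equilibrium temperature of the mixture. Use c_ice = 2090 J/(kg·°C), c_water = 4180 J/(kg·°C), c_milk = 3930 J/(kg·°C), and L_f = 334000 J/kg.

Heat gained plus heat lost sum to zero:
warm ice to 0 °C: 0.0476·2090·(0 − (-18.6)) = 1850.4; melt ice: 0.0476·334000 = 15898; meltwater 0→T: 0.0476·4180·T = 198.97 T; milk cools: 1.48·3930·(T − 19) = 5816.4(T − 19)
6015.4 T = 110512 − 17749 = 92763
T ≈ 15.42 °C (positive, so assuming full melt was valid).

T_f ≈ 15.4 °C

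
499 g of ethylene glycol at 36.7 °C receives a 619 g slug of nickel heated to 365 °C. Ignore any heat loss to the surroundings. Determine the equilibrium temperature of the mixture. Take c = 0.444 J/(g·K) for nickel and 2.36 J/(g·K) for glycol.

Energy conservation, ΣQ = 0:
619·0.444·(T − 365) + 499·2.36·(T − 36.7) = 0
274.84(T − 365) + 1177.6(T − 36.7) = 0
(274.84 + 1177.6) T = 274.84·365 + 1177.6·36.7
T = 143535 / 1452.5 = 98.8 °C

T_f ≈ 98.8 °C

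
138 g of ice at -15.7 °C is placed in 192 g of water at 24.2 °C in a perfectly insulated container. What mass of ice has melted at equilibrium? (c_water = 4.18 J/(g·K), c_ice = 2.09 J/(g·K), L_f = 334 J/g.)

m_melted ≈ 44.6 g

Water can give up m c ΔT = 192·4.18·24.2 = 19422 J before reaching 0 °C.
Of that, 138·2.09·15.7 = 4528.2 J goes to bring the ice to 0 °C, leaving 14894 J.
To melt every bit of ice: 138·334 = 46092 J.
Since 14894 < 46092 J, not all the ice melts; equilibrium is at 0 °C.
m_melted·334 = 14894  ⇒  m_melted ≈ 44.59 g.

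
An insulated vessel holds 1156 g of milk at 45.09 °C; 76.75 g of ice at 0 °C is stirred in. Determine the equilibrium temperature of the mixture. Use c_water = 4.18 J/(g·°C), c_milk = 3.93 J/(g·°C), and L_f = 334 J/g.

T_f ≈ 36.8 °C

Energy balance with sensible and latent terms:
latent heat to melt: 76.75·334 = 25634; meltwater 0→T: 76.75·4.18·T = 320.81 T; milk: 4543.1(T − 45.09)
4863.9 T = 204847 − 25634 = 179213
T ≈ 36.85 °C (positive, so assuming full melt was valid).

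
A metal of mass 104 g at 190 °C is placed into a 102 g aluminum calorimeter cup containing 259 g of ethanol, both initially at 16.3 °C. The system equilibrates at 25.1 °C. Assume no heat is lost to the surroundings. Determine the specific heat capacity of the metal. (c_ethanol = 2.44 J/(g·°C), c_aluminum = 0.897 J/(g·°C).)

c ≈ 0.371 J/(g·°C)

Heat gained plus heat lost sum to zero:
104×c×(25.1 − 190) + 259×2.44×(25.1 − 16.3) + 102×0.897×(25.1 − 16.3) = 0
-17150 c = -6366.4
c = -6366.4/-17150 ≈ 0.3712 J/(g·°C)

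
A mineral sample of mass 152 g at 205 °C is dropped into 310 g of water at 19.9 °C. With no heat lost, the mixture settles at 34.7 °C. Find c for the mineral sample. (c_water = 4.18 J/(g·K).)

c ≈ 0.741 J/(g·K)

m_s c (T_s − T_f) = m_water c_water (T_f − T_0):
152×c×(205 − 34.7) = 310×4.18×(34.7 − 19.9)
25886 c = 19178  ⇒  c ≈ 0.7409 J/(g·K)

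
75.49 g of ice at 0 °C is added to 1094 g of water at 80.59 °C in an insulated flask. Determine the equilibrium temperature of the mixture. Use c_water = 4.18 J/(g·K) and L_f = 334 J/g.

Let T be the final temperature. ΣQ_i = 0:
melt ice: 75.49·334 = 25214
  meltwater 0→T: 75.49·4.18·T = 315.55 T
  water cools: 1094·4.18·(T − 80.59) = 4572.9(T − 80.59)
4888.5 T = 368532 − 25214 = 343318
T ≈ 70.23 °C — above 0 °C, consistent with complete melting.

T_f ≈ 70.2 °C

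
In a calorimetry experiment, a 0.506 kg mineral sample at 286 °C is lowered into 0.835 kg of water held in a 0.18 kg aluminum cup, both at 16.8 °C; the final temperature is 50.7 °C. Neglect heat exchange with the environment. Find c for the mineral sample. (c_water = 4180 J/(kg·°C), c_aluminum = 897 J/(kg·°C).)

c ≈ 1040 J/(kg·°C)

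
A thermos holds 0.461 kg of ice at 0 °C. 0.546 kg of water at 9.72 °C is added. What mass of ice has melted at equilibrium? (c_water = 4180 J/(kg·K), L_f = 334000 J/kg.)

m_melted ≈ 0.0664 kg

Water can give up m c ΔT = 0.546·4180·9.72 = 22184 J before reaching 0 °C.
To melt every bit of ice: 0.461·334000 = 153974 J.
That's not enough to melt it all — equilibrium is at 0 °C with ice remaining.
m_melt = 22184 / L_f = 0.06642 kg.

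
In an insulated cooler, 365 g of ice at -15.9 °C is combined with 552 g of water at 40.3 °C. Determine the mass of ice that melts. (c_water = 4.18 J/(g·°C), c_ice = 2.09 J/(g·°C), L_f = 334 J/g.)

Heat available from the water dropping to 0 °C: 552×4.18×40.3 = 92987 J.
Of that, 365×2.09×15.9 = 12129 J goes to bring the ice to 0 °C, leaving 80857 J.
To melt every bit of ice: 365×334 = 121910 J.
80857 J < 121910 J, so only part of the ice melts and the system sits at 0 °C.
Mass melted = 80857/334 ≈ 242.1 g.

m_melted ≈ 242 g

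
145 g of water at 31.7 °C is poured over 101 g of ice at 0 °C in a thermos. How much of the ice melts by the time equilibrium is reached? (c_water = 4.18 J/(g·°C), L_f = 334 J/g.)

m_melted ≈ 57.5 g

Heat available from the water dropping to 0 °C: 145·4.18·31.7 = 19213 J.
To melt every bit of ice: 101·334 = 33734 J.
Since 19213 < 33734 J, not all the ice melts; equilibrium is at 0 °C.
m_melt = 19213 / L_f = 57.53 g.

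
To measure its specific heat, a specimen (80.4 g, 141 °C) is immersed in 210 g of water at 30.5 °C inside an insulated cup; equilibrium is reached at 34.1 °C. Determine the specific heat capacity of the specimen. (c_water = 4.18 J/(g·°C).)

c ≈ 0.368 J/(g·°C)

Let T be the final temperature. ΣQ_i = 0:
80.4·c·(34.1 − 141) + 210·4.18·(34.1 − 30.5) = 0
-8594.8 c = -3160.1
c = -3160.1/-8594.8 ≈ 0.3677 J/(g·°C)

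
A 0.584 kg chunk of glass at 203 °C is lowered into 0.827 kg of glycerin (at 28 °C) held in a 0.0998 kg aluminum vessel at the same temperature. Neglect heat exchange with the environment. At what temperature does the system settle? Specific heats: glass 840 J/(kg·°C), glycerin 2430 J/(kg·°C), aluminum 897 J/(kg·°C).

T_f ≈ 61.1 °C

Heat gained plus heat lost sum to zero:
0.584×840×(T − 203) + 0.827×2430×(T − 28) + 0.0998×897×(T − 28) = 0
490.56(T − 203) + 2009.6(T − 28) + 89.52(T − 28) = 0
(490.56 + 2009.6 + 89.52) T = 490.56×203 + 2009.6×28 + 89.52×28
T = 158359/2589.7 ≈ 61.15 °C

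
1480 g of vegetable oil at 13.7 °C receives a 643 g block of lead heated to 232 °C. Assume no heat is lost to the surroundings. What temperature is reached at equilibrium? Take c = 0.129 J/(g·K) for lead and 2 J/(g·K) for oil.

Conservation of energy gives ΣQ = 0:
643*0.129*(T − 232) + 1480*2*(T − 13.7) = 0
82.95(T − 232) + 2960(T − 13.7) = 0
3042.9 T = 59796
T = 59796 / 3042.9 = 19.7 °C

T_f ≈ 19.7 °C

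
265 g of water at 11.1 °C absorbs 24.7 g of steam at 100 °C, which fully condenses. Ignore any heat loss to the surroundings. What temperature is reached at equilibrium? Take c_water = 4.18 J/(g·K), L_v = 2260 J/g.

T_f ≈ 64.8 °C

Taking heat into each body as positive, Σ m c ΔT = 0:
condense steam: −24.7·2260 = −55822; condensate cools 100→T: 24.7·4.18·(T − 100) = 103.25(T − 100); water warms: 265·4.18·(T − 11.1) = 1107.7(T − 11.1)
1210.9 T = 55822 + 10325 + 12295 = 78442
T ≈ 64.78 °C, under the boiling point, so the assumption holds.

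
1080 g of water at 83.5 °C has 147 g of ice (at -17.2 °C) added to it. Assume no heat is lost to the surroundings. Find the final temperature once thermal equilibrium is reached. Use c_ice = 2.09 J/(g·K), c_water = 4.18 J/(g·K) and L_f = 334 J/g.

T_f ≈ 62.9 °C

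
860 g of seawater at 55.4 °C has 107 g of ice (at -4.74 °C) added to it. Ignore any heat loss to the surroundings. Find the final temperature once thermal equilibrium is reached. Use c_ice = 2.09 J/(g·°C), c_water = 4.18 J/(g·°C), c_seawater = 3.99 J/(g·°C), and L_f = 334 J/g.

Energy balance with sensible and latent terms:
ice -4.74→0 °C: 107×2.09×4.74 = 1060
  fusion: m_ice L_f = 107×334 = 35738
  meltwater 0→T: 107×4.18×T = 447.26 T
  seawater: 3431.4(T − 55.4)
3878.7 T = 190100 − 36798 = 153302
T ≈ 39.52 °C. Since T > 0 °C, the all-ice-melts assumption holds.

T_f ≈ 39.5 °C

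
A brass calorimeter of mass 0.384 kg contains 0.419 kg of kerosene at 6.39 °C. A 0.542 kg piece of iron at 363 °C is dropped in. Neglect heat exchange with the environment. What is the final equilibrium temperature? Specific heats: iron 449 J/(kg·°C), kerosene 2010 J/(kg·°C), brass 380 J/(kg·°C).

T_f ≈ 76.9 °C

Setting the total heat transfer to zero:
0.542×449×(T − 363) + 0.419×2010×(T − 6.39) + 0.384×380×(T − 6.39) = 0
243.36(T − 363) + 842.19(T − 6.39) + 145.92(T − 6.39) = 0
1231.5 T = 94653
T ≈ 76.86 °C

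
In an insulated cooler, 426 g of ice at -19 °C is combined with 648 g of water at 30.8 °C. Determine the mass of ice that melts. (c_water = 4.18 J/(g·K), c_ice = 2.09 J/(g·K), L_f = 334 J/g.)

m_melted ≈ 199 g

Cooling the water to 0 °C releases 648×4.18×30.8 = 83426 J.
Of that, 426×2.09×19 = 16916 J goes to bring the ice to 0 °C, leaving 66510 J.
Fully melting the ice requires m_ice L_f = 426×334 = 142284 J.
That's not enough to melt it all — equilibrium is at 0 °C with ice remaining.
Mass melted = 66510/334 ≈ 199.1 g.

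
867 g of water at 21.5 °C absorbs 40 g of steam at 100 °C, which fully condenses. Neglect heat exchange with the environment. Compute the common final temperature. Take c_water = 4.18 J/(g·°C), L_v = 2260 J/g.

T_f ≈ 48.8 °C

Let T be the final temperature. ΣQ_i = 0:
steam→water at 100 °C releases m L_v = 40×2260 = 90400
  condensed water 100 °C→T: 167.2(T − 100)
  original water: 3624.1(T − 21.5)
3791.3 T = 90400 + 16720 + 77917 = 185037
T ≈ 48.81 °C, under the boiling point, so the assumption holds.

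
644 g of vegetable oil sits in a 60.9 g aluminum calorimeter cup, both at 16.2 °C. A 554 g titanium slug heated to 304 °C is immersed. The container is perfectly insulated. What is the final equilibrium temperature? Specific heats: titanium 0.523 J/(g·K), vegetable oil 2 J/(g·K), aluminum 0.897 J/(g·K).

Energy conservation, ΣQ = 0:
554×0.523×(T − 304) + 644×2×(T − 16.2) + 60.9×0.897×(T − 16.2) = 0
1632.4 T = 109832
T = 109832 / 1632.4 = 67.3 °C

T_f ≈ 67.3 °C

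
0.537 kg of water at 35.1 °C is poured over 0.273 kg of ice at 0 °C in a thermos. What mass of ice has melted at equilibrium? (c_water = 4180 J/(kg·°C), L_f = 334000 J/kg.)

Cooling the water to 0 °C releases 0.537×4180×35.1 = 78788 J.
To melt every bit of ice: 0.273×334000 = 91182 J.
78788 J < 91182 J, so only part of the ice melts and the system sits at 0 °C.
Mass melted = 78788/334000 ≈ 0.2359 kg.

m_melted ≈ 0.236 kg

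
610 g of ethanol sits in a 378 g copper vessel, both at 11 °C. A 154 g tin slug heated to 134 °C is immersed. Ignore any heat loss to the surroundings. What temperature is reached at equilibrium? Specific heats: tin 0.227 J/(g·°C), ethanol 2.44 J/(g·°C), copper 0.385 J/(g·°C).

T_f ≈ 13.6 °C

Energy conservation, ΣQ = 0:
154·0.227·(T − 134) + 610·2.44·(T − 11) + 378·0.385·(T − 11) = 0
34.96(T − 134) + 1488.4(T − 11) + 145.53(T − 11) = 0
(34.96 + 1488.4 + 145.53) T = 34.96·134 + 1488.4·11 + 145.53·11
T = 22658 / 1668.9 = 13.6 °C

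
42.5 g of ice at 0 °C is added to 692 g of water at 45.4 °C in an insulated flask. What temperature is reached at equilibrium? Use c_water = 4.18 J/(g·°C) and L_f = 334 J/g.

Energy balance with sensible and latent terms:
latent heat to melt: 42.5×334 = 14195
  meltwater 0→T: 42.5×4.18×T = 177.65 T
  water cools: 692×4.18×(T − 45.4) = 2892.6(T − 45.4)
3070.2 T = 131322 − 14195 = 117127
T ≈ 38.15 °C (positive, so assuming full melt was valid).

T_f ≈ 38.1 °C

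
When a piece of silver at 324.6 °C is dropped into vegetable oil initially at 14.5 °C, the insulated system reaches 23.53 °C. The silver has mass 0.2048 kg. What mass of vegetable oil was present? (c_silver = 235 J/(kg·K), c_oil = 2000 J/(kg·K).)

m ≈ 0.802 kg

Net heat exchanged in the isolated system is zero:
0.2048×235×(23.53 − 324.6) + m×2000×(23.53 − 14.5) = 0
18060 m = 14490
m = 14490/18060 ≈ 0.8023 kg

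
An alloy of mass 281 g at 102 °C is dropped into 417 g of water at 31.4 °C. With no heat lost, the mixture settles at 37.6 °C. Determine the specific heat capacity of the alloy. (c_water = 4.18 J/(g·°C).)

c ≈ 0.597 J/(g·°C)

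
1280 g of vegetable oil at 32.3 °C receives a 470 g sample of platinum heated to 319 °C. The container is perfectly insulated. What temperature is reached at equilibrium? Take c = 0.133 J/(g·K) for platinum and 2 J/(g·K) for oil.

Setting the total heat transfer to zero:
470×0.133×(T − 319) + 1280×2×(T − 32.3) = 0
62.51(T − 319) + 2560(T − 32.3) = 0
(62.51 + 2560) T = 62.51×319 + 2560×32.3
T ≈ 39.13 °C

T_f ≈ 39.1 °C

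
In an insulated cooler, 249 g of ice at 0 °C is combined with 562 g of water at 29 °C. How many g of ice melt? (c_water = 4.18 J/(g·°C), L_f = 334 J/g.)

m_melted ≈ 204 g

Heat available from the water dropping to 0 °C: 562×4.18×29 = 68126 J.
To melt every bit of ice: 249×334 = 83166 J.
68126 J < 83166 J, so only part of the ice melts and the system sits at 0 °C.
m_melted×334 = 68126  ⇒  m_melted ≈ 204 g.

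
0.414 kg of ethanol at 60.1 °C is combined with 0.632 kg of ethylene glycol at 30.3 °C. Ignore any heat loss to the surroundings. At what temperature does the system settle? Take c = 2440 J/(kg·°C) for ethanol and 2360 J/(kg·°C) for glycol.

T_f ≈ 42.3 °C

With ΣQ=0 the equilibrium temperature is the m·c-weighted mean:
T_f = (1010.2×60.1 + 1491.5×30.3) / (1010.2 + 1491.5)
    = 105904 / 2501.7 ≈ 42.33 °C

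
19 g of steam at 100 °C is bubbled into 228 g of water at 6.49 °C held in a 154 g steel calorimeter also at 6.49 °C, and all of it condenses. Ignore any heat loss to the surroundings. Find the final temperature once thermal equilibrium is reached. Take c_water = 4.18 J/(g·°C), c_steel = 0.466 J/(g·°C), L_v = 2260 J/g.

T_f ≈ 52.1 °C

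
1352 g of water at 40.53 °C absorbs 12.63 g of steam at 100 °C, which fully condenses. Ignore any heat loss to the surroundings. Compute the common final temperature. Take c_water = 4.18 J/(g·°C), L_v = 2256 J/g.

T_f ≈ 46.1 °C

Sum of m c ΔT and latent-heat terms is zero:
condense steam: −12.63×2256 = −28493; condensed water 100 °C→T: 52.79(T − 100); water warms: 1352×4.18×(T − 40.53) = 5651.4(T − 40.53)
5704.2 T = 28493 + 5279.3 + 229050 = 262822
T ≈ 46.08 °C — below 100 °C, confirming all the steam condensed.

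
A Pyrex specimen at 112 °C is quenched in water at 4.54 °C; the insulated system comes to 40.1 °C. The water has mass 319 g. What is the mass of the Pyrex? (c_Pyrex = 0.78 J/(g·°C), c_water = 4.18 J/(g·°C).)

m ≈ 845 g

Setting the total heat transfer to zero:
m·0.78·(40.1 − 112) + 319·4.18·(40.1 − 4.54) = 0
-56.08 m = -47416
m = -47416/-56.08 ≈ 845.5 g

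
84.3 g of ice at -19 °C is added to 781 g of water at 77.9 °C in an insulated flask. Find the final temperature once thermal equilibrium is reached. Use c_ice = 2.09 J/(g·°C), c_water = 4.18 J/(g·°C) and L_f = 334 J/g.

T_f ≈ 61.6 °C

Energy conservation, ΣQ = 0:
warm ice to 0 °C: 84.3·2.09·(0 − (-19)) = 3347.6; melt ice: 84.3·334 = 28156; warm the meltwater: 352.37 T; water cools: 781·4.18·(T − 77.9) = 3264.6(T − 77.9)
3617 T = 254311 − 31504 = 222807
T ≈ 61.60 °C (positive, so assuming full melt was valid).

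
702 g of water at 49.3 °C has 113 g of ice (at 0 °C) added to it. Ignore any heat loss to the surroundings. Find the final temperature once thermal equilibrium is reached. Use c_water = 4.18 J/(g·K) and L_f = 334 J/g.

Setting the total heat transfer to zero:
fusion: m_ice L_f = 113×334 = 37742; warm the meltwater: 472.34 T; water cools: 702×4.18×(T − 49.3) = 2934.4(T − 49.3)
3406.7 T = 144664 − 37742 = 106922
T ≈ 31.39 °C — above 0 °C, consistent with complete melting.

T_f ≈ 31.4 °C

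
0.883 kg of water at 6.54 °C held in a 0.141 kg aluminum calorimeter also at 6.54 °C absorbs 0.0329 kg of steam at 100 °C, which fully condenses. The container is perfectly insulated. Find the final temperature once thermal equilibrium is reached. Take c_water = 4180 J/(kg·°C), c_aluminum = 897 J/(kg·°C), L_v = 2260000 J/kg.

T_f ≈ 28.6 °C

Heat gained plus heat lost sum to zero:
condense steam: −0.0329·2260000 = −74354; condensed water 100 °C→T: 137.52(T − 100); water warms: 0.883·4180·(T − 6.54) = 3690.9(T − 6.54); aluminum cup: 0.141·897·(T − 6.54) = 126.48(T − 6.54)
3954.9 T = 74354 + 13752 + 24966 = 113072
T ≈ 28.59 °C — below 100 °C, confirming all the steam condensed.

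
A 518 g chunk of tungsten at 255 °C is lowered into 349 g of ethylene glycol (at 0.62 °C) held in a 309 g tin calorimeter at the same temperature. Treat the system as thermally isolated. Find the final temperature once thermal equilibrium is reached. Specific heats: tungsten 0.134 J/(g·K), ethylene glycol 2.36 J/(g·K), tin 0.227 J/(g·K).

T_f ≈ 19.0 °C

T_f is the heat-capacity-weighted average of the initial temperatures:
T_f = (69.41·255 + 823.64·0.62 + 70.14·0.62) / (69.41 + 823.64 + 70.14)
    = 18254 / 963.19 ≈ 18.95 °C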